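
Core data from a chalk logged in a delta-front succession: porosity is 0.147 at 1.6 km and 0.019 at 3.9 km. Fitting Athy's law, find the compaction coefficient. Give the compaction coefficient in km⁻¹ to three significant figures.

Athy: phi(d) = phi₀ e^(−kd) ⇒ phi₁/phi₂ = e^{k(d₂−d₁)} ⇒ k = ln(phi₁/phi₂)/(d₂−d₁)
k = ln(0.147/0.019) / (3.9 − 1.6) = ln(7.737) / 2.3 = 2.0460 / 2.3 = 0.8896 km⁻¹

0.890 km⁻¹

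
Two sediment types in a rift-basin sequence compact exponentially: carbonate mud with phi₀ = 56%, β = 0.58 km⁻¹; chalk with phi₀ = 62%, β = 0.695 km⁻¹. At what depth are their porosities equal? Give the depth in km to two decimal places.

Set phi₀ₐ e^(−βₐd) = phi₀ᵦ e^(−βᵦd) ⇒ ln(phi₀ₐ/phi₀ᵦ) = (βₐ − βᵦ)·d
d = ln(0.56/0.62) / (0.58 − 0.695) = -0.1018 / -0.115 = 0.885 km

0.89 km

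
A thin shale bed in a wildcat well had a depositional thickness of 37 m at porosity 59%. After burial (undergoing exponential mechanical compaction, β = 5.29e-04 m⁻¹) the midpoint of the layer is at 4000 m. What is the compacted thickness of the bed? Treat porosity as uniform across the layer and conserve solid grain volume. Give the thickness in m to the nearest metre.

16 m

Working in km (1 km = 1000 m; β in km⁻¹ = β in m⁻¹ × 1000):
Porosity at 4 km: n = 0.59·exp(−0.529×4) = 0.0711
Solid-volume conservation: h(1−n) = h₀(1−n₀) ⇒ h = h₀·(1−n₀)/(1−n)
h = 0.037 × (1 − 0.59)/(1 − 0.0711) = 0.037 × 0.4414 = 0.0163 km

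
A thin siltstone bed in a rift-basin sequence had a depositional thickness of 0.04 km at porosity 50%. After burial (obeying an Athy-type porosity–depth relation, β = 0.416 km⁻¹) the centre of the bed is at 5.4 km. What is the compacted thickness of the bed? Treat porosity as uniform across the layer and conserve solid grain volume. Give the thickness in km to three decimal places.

0.021 km

Porosity at 5.4 km: phi = 0.5·exp(−0.416×5.4) = 0.0529
Solid-volume conservation: h(1−phi) = h₀(1−phi₀) ⇒ h = h₀·(1−phi₀)/(1−phi)
h = 0.04 × (1 − 0.5)/(1 − 0.0529) = 0.04 × 0.5279 = 0.0211 km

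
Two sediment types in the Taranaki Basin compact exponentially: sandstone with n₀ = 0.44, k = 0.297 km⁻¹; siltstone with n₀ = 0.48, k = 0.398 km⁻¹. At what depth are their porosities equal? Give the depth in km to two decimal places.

0.86 km

Set n₀ₐ e^(−kₐZ) = n₀ᵦ e^(−kᵦZ) ⇒ ln(n₀ₐ/n₀ᵦ) = (kₐ − kᵦ)·Z
Z = ln(0.44/0.48) / (0.297 − 0.398) = -0.0870 / -0.101 = 0.861 km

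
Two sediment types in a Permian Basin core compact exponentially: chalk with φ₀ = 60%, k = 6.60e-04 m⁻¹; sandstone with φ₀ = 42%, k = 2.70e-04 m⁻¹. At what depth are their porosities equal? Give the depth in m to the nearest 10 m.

910 m

Working in km (1 km = 1000 m; k in km⁻¹ = k in m⁻¹ × 1000):
Set φ₀ₐ e^(−kₐd) = φ₀ᵦ e^(−kᵦd) ⇒ ln(φ₀ₐ/φ₀ᵦ) = (kₐ − kᵦ)·d
d = ln(0.6/0.42) / (0.66 − 0.27) = 0.3567 / 0.39 = 0.915 km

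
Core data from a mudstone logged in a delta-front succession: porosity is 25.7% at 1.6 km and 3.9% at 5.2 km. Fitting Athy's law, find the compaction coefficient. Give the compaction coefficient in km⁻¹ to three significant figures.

0.524 km⁻¹

Athy: φ(Z) = φ₀ e^(−cZ) ⇒ φ₁/φ₂ = e^{c(Z₂−Z₁)} ⇒ c = ln(φ₁/φ₂)/(Z₂−Z₁)
c = ln(0.257/0.039) / (5.2 − 1.6) = ln(6.59) / 3.6 = 1.8855 / 3.6 = 0.5238 km⁻¹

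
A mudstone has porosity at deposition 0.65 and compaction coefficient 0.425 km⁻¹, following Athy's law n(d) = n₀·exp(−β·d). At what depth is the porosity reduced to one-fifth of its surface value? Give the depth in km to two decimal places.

3.79 km

n/n₀ = 1/5 ⇒ exp(−β·d) = 1/5 ⇒ d = ln(5) / β
d = 1.6094 / 0.425 = 3.787 km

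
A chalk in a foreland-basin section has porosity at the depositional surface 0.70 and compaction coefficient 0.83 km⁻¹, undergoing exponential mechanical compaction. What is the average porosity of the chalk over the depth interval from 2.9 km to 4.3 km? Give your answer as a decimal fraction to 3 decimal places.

0.037

⟨φ⟩ = (1/(d₂−d₁)) ∫ φ₀ e^(−kd) dd = φ₀·(e^(−k·d₁) − e^(−k·d₂)) / (k·(d₂−d₁))
e^(−0.83×2.9) = 0.0901; e^(−0.83×4.3) = 0.0282
⟨φ⟩ = 0.7 × (0.0901 − 0.0282) / (0.83 × 1.4) = 0.7 × 0.0533 = 0.0373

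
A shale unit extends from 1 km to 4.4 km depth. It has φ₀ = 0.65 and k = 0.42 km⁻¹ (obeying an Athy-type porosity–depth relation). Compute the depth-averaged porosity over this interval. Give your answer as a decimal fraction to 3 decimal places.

0.227

⟨φ⟩ = (1/(d₂−d₁)) ∫ φ₀ e^(−kd) dd = φ₀·(e^(−k·d₁) − e^(−k·d₂)) / (k·(d₂−d₁))
e^(−0.42×1) = 0.6570; e^(−0.42×4.4) = 0.1576
⟨φ⟩ = 0.65 × (0.6570 − 0.1576) / (0.42 × 3.4) = 0.65 × 0.3498 = 0.2274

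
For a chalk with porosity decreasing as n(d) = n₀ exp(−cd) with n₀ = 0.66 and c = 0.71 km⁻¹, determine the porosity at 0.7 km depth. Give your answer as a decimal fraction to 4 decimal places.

0.4015

n = n₀·exp(−c·d) = 0.66 × exp(−0.71 × 0.7) = 0.66 × exp(−0.497)
  = 0.66 × 0.6084 = 0.4015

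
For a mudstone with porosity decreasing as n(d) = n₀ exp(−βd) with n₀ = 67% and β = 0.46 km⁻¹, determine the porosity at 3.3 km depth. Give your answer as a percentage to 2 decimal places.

14.68%

n = n₀·exp(−β·d) = 0.67 × exp(−0.46 × 3.3) = 0.67 × exp(−1.518)
  = 0.67 × 0.2191 = 0.1468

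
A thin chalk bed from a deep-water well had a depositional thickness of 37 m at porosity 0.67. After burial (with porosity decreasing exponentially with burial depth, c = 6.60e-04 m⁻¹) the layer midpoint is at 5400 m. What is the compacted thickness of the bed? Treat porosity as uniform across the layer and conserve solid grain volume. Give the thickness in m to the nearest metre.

Working in km (1 km = 1000 m; c in km⁻¹ = c in m⁻¹ × 1000):
Porosity at 5.4 km: φ = 0.67·exp(−0.66×5.4) = 0.0190
Solid-volume conservation: h(1−φ) = h₀(1−φ₀) ⇒ h = h₀·(1−φ₀)/(1−φ)
h = 0.037 × (1 − 0.67)/(1 − 0.0190) = 0.037 × 0.3364 = 0.0124 km

12 m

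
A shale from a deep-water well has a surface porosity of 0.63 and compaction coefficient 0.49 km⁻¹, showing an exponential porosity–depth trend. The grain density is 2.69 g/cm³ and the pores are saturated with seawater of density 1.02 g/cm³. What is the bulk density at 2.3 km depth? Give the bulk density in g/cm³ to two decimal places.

2.35 g/cm³

Porosity at depth: n = 0.63·exp(−0.49×2.3) = 0.63×0.3240 = 0.2041
Bulk density: ρ_b = (1−n)ρ_g + n·ρ_f = 0.7959×2.69 + 0.2041×1.02
       = 2.141 + 0.208 = 2.349 g/cm³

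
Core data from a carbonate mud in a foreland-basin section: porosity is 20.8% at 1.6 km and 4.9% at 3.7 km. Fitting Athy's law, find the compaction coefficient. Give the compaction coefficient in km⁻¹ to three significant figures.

0.688 km⁻¹

Athy: n(d) = n₀ e^(−cd) ⇒ n₁/n₂ = e^{c(d₂−d₁)} ⇒ c = ln(n₁/n₂)/(d₂−d₁)
c = ln(0.208/0.049) / (3.7 − 1.6) = ln(4.245) / 2.1 = 1.4457 / 2.1 = 0.6884 km⁻¹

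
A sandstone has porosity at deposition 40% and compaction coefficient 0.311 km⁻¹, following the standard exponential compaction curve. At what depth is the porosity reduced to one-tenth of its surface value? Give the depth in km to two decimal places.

φ/φ₀ = 1/10 ⇒ exp(−β·d) = 1/10 ⇒ d = ln(10) / β
d = 2.3026 / 0.311 = 7.404 km

7.40 km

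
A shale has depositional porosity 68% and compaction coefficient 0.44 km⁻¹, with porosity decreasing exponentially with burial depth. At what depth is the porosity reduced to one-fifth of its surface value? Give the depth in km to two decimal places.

φ/φ₀ = 1/5 ⇒ exp(−k·Z) = 1/5 ⇒ Z = ln(5) / k
Z = 1.6094 / 0.44 = 3.658 km

3.66 km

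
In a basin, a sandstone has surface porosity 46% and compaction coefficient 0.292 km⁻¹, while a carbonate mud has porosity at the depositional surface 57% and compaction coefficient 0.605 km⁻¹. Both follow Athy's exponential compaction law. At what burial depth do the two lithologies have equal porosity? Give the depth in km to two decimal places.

0.69 km

Set phi₀ₐ e^(−βₐd) = phi₀ᵦ e^(−βᵦd) ⇒ ln(phi₀ₐ/phi₀ᵦ) = (βₐ − βᵦ)·d
d = ln(0.46/0.57) / (0.292 − 0.605) = -0.2144 / -0.313 = 0.685 km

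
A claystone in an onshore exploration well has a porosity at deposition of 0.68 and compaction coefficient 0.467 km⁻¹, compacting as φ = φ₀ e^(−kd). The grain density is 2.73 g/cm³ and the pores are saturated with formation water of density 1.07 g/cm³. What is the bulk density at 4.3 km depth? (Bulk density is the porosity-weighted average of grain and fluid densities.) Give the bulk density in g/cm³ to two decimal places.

Porosity at depth: φ = 0.68·exp(−0.467×4.3) = 0.68×0.1342 = 0.0913
Bulk density: ρ_b = (1−φ)ρ_g + φ·ρ_f = 0.9087×2.73 + 0.0913×1.07
       = 2.481 + 0.098 = 2.578 g/cm³

2.58 g/cm³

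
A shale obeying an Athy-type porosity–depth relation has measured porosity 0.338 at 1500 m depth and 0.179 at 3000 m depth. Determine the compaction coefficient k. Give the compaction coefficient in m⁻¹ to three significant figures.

0.000424 m⁻¹

Working in km (1 km = 1000 m; k in km⁻¹ = k in m⁻¹ × 1000):
Athy: n(Z) = n₀ e^(−kZ) ⇒ n₁/n₂ = e^{k(Z₂−Z₁)} ⇒ k = ln(n₁/n₂)/(Z₂−Z₁)
k = ln(0.338/0.179) / (3 − 1.5) = ln(1.888) / 1.5 = 0.6357 / 1.5 = 0.4238 km⁻¹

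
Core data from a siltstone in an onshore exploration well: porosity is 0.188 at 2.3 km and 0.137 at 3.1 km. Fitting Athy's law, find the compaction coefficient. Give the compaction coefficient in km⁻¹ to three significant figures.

0.396 km⁻¹

Athy: φ(z) = φ₀ e^(−βz) ⇒ φ₁/φ₂ = e^{β(z₂−z₁)} ⇒ β = ln(φ₁/φ₂)/(z₂−z₁)
β = ln(0.188/0.137) / (3.1 − 2.3) = ln(1.372) / 0.8 = 0.3165 / 0.8 = 0.3956 km⁻¹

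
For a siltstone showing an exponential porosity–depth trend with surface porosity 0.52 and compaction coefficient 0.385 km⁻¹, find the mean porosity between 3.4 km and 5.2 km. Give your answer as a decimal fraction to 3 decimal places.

⟨phi⟩ = (1/(d₂−d₁)) ∫ phi₀ e^(−cd) dd = phi₀·(e^(−c·d₁) − e^(−c·d₂)) / (c·(d₂−d₁))
e^(−0.385×3.4) = 0.2701; e^(−0.385×5.2) = 0.1351
⟨phi⟩ = 0.52 × (0.2701 − 0.1351) / (0.385 × 1.8) = 0.52 × 0.1948 = 0.1013

0.101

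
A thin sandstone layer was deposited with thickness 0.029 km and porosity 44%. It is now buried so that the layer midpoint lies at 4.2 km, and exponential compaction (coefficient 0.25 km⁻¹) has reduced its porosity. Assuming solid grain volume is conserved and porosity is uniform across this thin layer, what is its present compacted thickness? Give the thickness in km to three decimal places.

0.019 km

Porosity at 4.2 km: φ = 0.44·exp(−0.25×4.2) = 0.1540
Solid-volume conservation: h(1−φ) = h₀(1−φ₀) ⇒ h = h₀·(1−φ₀)/(1−φ)
h = 0.029 × (1 − 0.44)/(1 − 0.1540) = 0.029 × 0.6619 = 0.0192 km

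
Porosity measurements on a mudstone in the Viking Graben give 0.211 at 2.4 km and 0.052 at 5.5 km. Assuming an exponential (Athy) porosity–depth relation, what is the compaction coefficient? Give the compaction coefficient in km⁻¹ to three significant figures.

0.452 km⁻¹

Athy: φ(d) = φ₀ e^(−kd) ⇒ φ₁/φ₂ = e^{k(d₂−d₁)} ⇒ k = ln(φ₁/φ₂)/(d₂−d₁)
k = ln(0.211/0.052) / (5.5 − 2.4) = ln(4.058) / 3.1 = 1.4006 / 3.1 = 0.4518 km⁻¹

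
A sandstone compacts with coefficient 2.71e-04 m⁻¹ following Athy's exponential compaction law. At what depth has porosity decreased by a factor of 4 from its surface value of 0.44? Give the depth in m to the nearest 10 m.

5120 m

Working in km (1 km = 1000 m; β in km⁻¹ = β in m⁻¹ × 1000):
n/n₀ = 1/4 ⇒ exp(−β·d) = 1/4 ⇒ d = ln(4) / β
d = 1.3863 / 0.271 = 5.115 km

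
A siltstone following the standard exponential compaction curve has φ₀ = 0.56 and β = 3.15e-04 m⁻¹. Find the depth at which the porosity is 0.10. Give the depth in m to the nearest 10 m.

Working in km (1 km = 1000 m; β in km⁻¹ = β in m⁻¹ × 1000):
Invert Athy's law: d = ln(φ₀/φ) / β
d = ln(0.56/0.1) / 0.315 = ln(5.6) / 0.315 = 1.7228 / 0.315 = 5.469 km

5470 m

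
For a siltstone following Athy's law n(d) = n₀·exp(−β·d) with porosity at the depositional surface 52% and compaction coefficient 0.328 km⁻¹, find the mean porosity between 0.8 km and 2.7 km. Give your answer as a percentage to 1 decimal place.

29.8%

⟨n⟩ = (1/(d₂−d₁)) ∫ n₀ e^(−βd) dd = n₀·(e^(−β·d₁) − e^(−β·d₂)) / (β·(d₂−d₁))
e^(−0.328×0.8) = 0.7692; e^(−0.328×2.7) = 0.4125
⟨n⟩ = 0.52 × (0.7692 − 0.4125) / (0.328 × 1.9) = 0.52 × 0.5724 = 0.2977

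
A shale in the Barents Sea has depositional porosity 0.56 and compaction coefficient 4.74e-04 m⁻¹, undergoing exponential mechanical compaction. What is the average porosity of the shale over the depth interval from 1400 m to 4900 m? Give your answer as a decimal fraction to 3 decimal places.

0.141

Working in km (1 km = 1000 m; c in km⁻¹ = c in m⁻¹ × 1000):
⟨phi⟩ = (1/(Z₂−Z₁)) ∫ phi₀ e^(−cZ) dZ = phi₀·(e^(−c·Z₁) − e^(−c·Z₂)) / (c·(Z₂−Z₁))
e^(−0.474×1.4) = 0.5150; e^(−0.474×4.9) = 0.0980
⟨phi⟩ = 0.56 × (0.5150 − 0.0980) / (0.474 × 3.5) = 0.56 × 0.2513 = 0.1408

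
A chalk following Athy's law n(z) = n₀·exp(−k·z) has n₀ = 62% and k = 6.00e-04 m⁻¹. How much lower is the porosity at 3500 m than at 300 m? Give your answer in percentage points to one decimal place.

44.2 percentage points

Working in km (1 km = 1000 m; k in km⁻¹ = k in m⁻¹ × 1000):
n(0.3) = 0.62·e^(−0.6×0.3) = 0.5179
n(3.5) = 0.62·e^(−0.6×3.5) = 0.0759
Δn = 0.5179 − 0.0759 = 0.4419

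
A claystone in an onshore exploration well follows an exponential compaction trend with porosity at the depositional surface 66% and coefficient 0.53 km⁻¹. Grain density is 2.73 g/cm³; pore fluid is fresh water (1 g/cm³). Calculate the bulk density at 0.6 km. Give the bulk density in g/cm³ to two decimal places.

1.90 g/cm³

Porosity at depth: n = 0.66·exp(−0.53×0.6) = 0.66×0.7276 = 0.4802
Bulk density: ρ_b = (1−n)ρ_g + n·ρ_f = 0.5198×2.73 + 0.4802×1
       = 1.419 + 0.480 = 1.899 g/cm³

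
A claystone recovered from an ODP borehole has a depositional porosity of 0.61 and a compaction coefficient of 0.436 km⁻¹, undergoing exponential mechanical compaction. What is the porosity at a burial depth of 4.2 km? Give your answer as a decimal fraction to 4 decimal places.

0.0977

n = n₀·exp(−c·d) = 0.61 × exp(−0.436 × 4.2) = 0.61 × exp(−1.831)
  = 0.61 × 0.1602 = 0.0977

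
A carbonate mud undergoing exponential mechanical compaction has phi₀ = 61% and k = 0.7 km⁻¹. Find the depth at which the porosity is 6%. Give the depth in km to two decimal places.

3.31 km

Invert Athy's law: z = ln(phi₀/phi) / k
z = ln(0.61/0.06) / 0.7 = ln(10.17) / 0.7 = 2.3191 / 0.7 = 3.313 km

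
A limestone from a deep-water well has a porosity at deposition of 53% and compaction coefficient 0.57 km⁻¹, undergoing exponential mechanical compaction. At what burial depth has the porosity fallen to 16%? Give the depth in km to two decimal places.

Invert Athy's law: z = ln(phi₀/phi) / c
z = ln(0.53/0.16) / 0.57 = ln(3.312) / 0.57 = 1.1977 / 0.57 = 2.101 km

2.10 km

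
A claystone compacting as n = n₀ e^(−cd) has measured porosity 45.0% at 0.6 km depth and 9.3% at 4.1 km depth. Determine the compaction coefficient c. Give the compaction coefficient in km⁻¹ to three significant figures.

0.450 km⁻¹

Athy: n(d) = n₀ e^(−cd) ⇒ n₁/n₂ = e^{c(d₂−d₁)} ⇒ c = ln(n₁/n₂)/(d₂−d₁)
c = ln(0.45/0.093) / (4.1 − 0.6) = ln(4.839) / 3.5 = 1.5766 / 3.5 = 0.4505 km⁻¹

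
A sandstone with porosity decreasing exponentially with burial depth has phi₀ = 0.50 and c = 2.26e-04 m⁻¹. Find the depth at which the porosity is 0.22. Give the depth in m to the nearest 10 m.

3630 m

Working in km (1 km = 1000 m; c in km⁻¹ = c in m⁻¹ × 1000):
Invert Athy's law: d = ln(phi₀/phi) / c
d = ln(0.5/0.22) / 0.226 = ln(2.273) / 0.226 = 0.8210 / 0.226 = 3.633 km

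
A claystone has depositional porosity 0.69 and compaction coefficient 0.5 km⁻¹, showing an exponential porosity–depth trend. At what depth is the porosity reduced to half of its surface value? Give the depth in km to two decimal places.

1.39 km

n/n₀ = 1/2 ⇒ exp(−β·Z) = 1/2 ⇒ Z = ln(2) / β
Z = 0.6931 / 0.5 = 1.386 km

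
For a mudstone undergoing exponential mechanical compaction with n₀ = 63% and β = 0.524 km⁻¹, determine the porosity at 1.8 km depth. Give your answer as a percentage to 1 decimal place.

24.5%

n = n₀·exp(−β·d) = 0.63 × exp(−0.524 × 1.8) = 0.63 × exp(−0.9432)
  = 0.63 × 0.3894 = 0.2453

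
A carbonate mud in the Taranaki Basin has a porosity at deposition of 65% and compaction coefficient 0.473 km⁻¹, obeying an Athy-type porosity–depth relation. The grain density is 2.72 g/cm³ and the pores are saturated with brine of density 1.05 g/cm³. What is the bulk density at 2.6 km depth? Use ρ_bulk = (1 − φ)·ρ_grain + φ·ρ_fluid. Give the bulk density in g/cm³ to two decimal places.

Porosity at depth: φ = 0.65·exp(−0.473×2.6) = 0.65×0.2924 = 0.1900
Bulk density: ρ_b = (1−φ)ρ_g + φ·ρ_f = 0.8100×2.72 + 0.1900×1.05
       = 2.203 + 0.200 = 2.403 g/cm³

2.40 g/cm³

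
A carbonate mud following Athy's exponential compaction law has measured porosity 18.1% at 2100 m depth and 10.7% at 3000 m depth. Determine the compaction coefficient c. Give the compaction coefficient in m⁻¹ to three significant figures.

Working in km (1 km = 1000 m; c in km⁻¹ = c in m⁻¹ × 1000):
Athy: phi(Z) = phi₀ e^(−cZ) ⇒ phi₁/phi₂ = e^{c(Z₂−Z₁)} ⇒ c = ln(phi₁/phi₂)/(Z₂−Z₁)
c = ln(0.181/0.107) / (3 − 2.1) = ln(1.692) / 0.9 = 0.5257 / 0.9 = 0.5841 km⁻¹

0.000584 m⁻¹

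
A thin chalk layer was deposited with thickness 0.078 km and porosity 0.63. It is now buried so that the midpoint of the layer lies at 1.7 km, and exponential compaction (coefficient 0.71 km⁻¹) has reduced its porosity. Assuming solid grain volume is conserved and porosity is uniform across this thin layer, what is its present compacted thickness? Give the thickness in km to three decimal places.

Porosity at 1.7 km: φ = 0.63·exp(−0.71×1.7) = 0.1884
Solid-volume conservation: h(1−φ) = h₀(1−φ₀) ⇒ h = h₀·(1−φ₀)/(1−φ)
h = 0.078 × (1 − 0.63)/(1 − 0.1884) = 0.078 × 0.4559 = 0.0356 km

0.036 km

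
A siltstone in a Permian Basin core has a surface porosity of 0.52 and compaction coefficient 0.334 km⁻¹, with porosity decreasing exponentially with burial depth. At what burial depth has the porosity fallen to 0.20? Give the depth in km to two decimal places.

2.86 km

Invert Athy's law: Z = ln(phi₀/phi) / k
Z = ln(0.52/0.2) / 0.334 = ln(2.6) / 0.334 = 0.9555 / 0.334 = 2.861 km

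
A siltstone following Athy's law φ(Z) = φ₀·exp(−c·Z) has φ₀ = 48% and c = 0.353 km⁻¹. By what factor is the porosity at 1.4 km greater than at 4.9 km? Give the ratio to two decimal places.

3.44

φ(Z₁)/φ(Z₂) = e^(−c·Z₁)/e^(−c·Z₂) = e^{c(Z₂−Z₁)}
= exp(0.353 × 3.5) = exp(1.236) = 3.4401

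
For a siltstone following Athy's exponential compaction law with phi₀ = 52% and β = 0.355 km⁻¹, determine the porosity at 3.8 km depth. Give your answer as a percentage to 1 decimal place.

13.5%

phi = phi₀·exp(−β·d) = 0.52 × exp(−0.355 × 3.8) = 0.52 × exp(−1.349)
  = 0.52 × 0.2595 = 0.1349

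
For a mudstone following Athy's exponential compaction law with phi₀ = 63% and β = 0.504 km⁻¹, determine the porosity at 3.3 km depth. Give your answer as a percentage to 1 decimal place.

phi = phi₀·exp(−β·z) = 0.63 × exp(−0.504 × 3.3) = 0.63 × exp(−1.663)
  = 0.63 × 0.1895 = 0.1194

11.9%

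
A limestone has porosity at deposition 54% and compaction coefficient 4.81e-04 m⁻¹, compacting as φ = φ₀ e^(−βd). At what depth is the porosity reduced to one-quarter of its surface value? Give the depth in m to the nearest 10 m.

Working in km (1 km = 1000 m; β in km⁻¹ = β in m⁻¹ × 1000):
φ/φ₀ = 1/4 ⇒ exp(−β·d) = 1/4 ⇒ d = ln(4) / β
d = 1.3863 / 0.481 = 2.882 km

2880 m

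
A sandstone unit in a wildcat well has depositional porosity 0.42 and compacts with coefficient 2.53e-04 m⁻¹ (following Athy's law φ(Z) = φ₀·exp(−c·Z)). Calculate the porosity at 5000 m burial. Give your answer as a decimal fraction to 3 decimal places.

0.119

Working in km (1 km = 1000 m; c in km⁻¹ = c in m⁻¹ × 1000):
φ = φ₀·exp(−c·Z) = 0.42 × exp(−0.253 × 5) = 0.42 × exp(−1.265)
  = 0.42 × 0.2822 = 0.1185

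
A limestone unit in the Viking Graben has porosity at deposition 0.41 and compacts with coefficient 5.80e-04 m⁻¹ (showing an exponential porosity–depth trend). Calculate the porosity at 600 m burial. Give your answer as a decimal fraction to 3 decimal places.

Working in km (1 km = 1000 m; k in km⁻¹ = k in m⁻¹ × 1000):
phi = phi₀·exp(−k·d) = 0.41 × exp(−0.58 × 0.6) = 0.41 × exp(−0.348)
  = 0.41 × 0.7061 = 0.2895

0.290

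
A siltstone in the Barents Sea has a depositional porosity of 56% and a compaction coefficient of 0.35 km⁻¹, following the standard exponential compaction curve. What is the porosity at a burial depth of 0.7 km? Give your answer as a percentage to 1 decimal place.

φ = φ₀·exp(−c·Z) = 0.56 × exp(−0.35 × 0.7) = 0.56 × exp(−0.245)
  = 0.56 × 0.7827 = 0.4383

43.8%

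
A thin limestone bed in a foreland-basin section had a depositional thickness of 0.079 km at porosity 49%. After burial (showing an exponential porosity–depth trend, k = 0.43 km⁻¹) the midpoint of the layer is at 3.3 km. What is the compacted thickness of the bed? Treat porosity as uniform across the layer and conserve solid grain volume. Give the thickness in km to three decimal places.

0.046 km

Porosity at 3.3 km: n = 0.49·exp(−0.43×3.3) = 0.1186
Solid-volume conservation: h(1−n) = h₀(1−n₀) ⇒ h = h₀·(1−n₀)/(1−n)
h = 0.079 × (1 − 0.49)/(1 − 0.1186) = 0.079 × 0.5786 = 0.0457 km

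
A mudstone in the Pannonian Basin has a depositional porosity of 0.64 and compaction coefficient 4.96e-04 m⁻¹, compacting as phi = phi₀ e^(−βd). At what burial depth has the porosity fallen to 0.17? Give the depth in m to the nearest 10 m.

2670 m

Working in km (1 km = 1000 m; β in km⁻¹ = β in m⁻¹ × 1000):
Invert Athy's law: d = ln(phi₀/phi) / β
d = ln(0.64/0.17) / 0.496 = ln(3.765) / 0.496 = 1.3257 / 0.496 = 2.673 km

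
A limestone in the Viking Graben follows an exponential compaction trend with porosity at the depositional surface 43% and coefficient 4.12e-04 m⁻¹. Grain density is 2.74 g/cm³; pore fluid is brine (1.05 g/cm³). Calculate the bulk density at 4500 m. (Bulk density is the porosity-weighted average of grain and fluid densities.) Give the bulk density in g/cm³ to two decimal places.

2.63 g/cm³

Working in km (1 km = 1000 m; k in km⁻¹ = k in m⁻¹ × 1000):
Porosity at depth: n = 0.43·exp(−0.412×4.5) = 0.43×0.1566 = 0.0673
Bulk density: ρ_b = (1−n)ρ_g + n·ρ_f = 0.9327×2.74 + 0.0673×1.05
       = 2.555 + 0.071 = 2.626 g/cm³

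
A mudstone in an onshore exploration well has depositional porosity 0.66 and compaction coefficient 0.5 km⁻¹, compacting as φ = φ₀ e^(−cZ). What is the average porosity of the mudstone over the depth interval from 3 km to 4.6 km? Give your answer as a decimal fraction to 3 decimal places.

⟨φ⟩ = (1/(Z₂−Z₁)) ∫ φ₀ e^(−cZ) dZ = φ₀·(e^(−c·Z₁) − e^(−c·Z₂)) / (c·(Z₂−Z₁))
e^(−0.5×3) = 0.2231; e^(−0.5×4.6) = 0.1003
⟨φ⟩ = 0.66 × (0.2231 − 0.1003) / (0.5 × 1.6) = 0.66 × 0.1536 = 0.1014

0.101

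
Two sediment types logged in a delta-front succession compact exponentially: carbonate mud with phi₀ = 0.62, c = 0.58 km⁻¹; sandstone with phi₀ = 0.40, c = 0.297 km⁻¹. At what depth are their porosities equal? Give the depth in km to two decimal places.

1.55 km

Set phi₀ₐ e^(−cₐd) = phi₀ᵦ e^(−cᵦd) ⇒ ln(phi₀ₐ/phi₀ᵦ) = (cₐ − cᵦ)·d
d = ln(0.62/0.4) / (0.58 − 0.297) = 0.4383 / 0.283 = 1.549 km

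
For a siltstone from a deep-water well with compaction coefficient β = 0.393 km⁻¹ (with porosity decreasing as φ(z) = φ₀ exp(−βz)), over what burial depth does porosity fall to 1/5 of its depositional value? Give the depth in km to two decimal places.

φ/φ₀ = 1/5 ⇒ exp(−β·z) = 1/5 ⇒ z = ln(5) / β
z = 1.6094 / 0.393 = 4.095 km

4.10 km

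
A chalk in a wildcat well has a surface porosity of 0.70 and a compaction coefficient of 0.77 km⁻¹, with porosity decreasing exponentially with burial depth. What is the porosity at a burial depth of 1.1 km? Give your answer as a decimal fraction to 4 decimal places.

φ = φ₀·exp(−β·Z) = 0.7 × exp(−0.77 × 1.1) = 0.7 × exp(−0.847)
  = 0.7 × 0.4287 = 0.3001

0.3001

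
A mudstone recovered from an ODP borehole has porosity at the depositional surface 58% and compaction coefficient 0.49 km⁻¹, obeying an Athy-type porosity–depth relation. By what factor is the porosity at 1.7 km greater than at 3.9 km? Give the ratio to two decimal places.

2.94

n(d₁)/n(d₂) = e^(−c·d₁)/e^(−c·d₂) = e^{c(d₂−d₁)}
= exp(0.49 × 2.2) = exp(1.078) = 2.9388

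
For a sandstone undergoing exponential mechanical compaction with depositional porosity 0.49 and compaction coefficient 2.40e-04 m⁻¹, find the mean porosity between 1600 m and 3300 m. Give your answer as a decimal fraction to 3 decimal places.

Working in km (1 km = 1000 m; k in km⁻¹ = k in m⁻¹ × 1000):
⟨n⟩ = (1/(z₂−z₁)) ∫ n₀ e^(−kz) dz = n₀·(e^(−k·z₁) − e^(−k·z₂)) / (k·(z₂−z₁))
e^(−0.24×1.6) = 0.6811; e^(−0.24×3.3) = 0.4529
⟨n⟩ = 0.49 × (0.6811 − 0.4529) / (0.24 × 1.7) = 0.49 × 0.5593 = 0.2741

0.274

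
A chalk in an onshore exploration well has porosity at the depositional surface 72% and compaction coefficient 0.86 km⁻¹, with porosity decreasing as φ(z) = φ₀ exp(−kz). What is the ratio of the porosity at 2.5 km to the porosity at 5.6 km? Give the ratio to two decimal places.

14.38

φ(z₁)/φ(z₂) = e^(−k·z₁)/e^(−k·z₂) = e^{k(z₂−z₁)}
= exp(0.86 × 3.1) = exp(2.666) = 14.3823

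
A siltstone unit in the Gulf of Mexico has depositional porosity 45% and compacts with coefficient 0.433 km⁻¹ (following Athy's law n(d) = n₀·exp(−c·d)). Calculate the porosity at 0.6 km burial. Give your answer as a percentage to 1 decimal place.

n = n₀·exp(−c·d) = 0.45 × exp(−0.433 × 0.6) = 0.45 × exp(−0.2598)
  = 0.45 × 0.7712 = 0.3470

34.7%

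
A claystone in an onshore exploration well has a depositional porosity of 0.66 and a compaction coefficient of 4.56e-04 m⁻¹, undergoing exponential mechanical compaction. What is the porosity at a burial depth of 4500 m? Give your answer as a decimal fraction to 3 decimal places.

Working in km (1 km = 1000 m; k in km⁻¹ = k in m⁻¹ × 1000):
n = n₀·exp(−k·Z) = 0.66 × exp(−0.456 × 4.5) = 0.66 × exp(−2.052)
  = 0.66 × 0.1285 = 0.0848

0.085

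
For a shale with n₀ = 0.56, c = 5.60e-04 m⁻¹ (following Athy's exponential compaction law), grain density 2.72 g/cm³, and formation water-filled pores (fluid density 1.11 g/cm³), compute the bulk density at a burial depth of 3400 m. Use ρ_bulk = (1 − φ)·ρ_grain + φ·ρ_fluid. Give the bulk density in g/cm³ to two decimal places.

Working in km (1 km = 1000 m; c in km⁻¹ = c in m⁻¹ × 1000):
Porosity at depth: n = 0.56·exp(−0.56×3.4) = 0.56×0.1490 = 0.0834
Bulk density: ρ_b = (1−n)ρ_g + n·ρ_f = 0.9166×2.72 + 0.0834×1.11
       = 2.493 + 0.093 = 2.586 g/cm³

2.59 g/cm³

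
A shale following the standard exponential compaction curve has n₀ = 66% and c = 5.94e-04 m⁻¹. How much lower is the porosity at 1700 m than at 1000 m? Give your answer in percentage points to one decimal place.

12.4 percentage points

Working in km (1 km = 1000 m; c in km⁻¹ = c in m⁻¹ × 1000):
n(1) = 0.66·e^(−0.594×1) = 0.3644
n(1.7) = 0.66·e^(−0.594×1.7) = 0.2404
Δn = 0.3644 − 0.2404 = 0.1240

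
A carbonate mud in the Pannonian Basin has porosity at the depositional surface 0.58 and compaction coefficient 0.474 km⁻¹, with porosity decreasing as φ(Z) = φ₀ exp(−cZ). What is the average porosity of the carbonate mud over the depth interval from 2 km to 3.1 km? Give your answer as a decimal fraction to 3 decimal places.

⟨φ⟩ = (1/(Z₂−Z₁)) ∫ φ₀ e^(−cZ) dZ = φ₀·(e^(−c·Z₁) − e^(−c·Z₂)) / (c·(Z₂−Z₁))
e^(−0.474×2) = 0.3875; e^(−0.474×3.1) = 0.2301
⟨φ⟩ = 0.58 × (0.3875 − 0.2301) / (0.474 × 1.1) = 0.58 × 0.3020 = 0.1751

0.175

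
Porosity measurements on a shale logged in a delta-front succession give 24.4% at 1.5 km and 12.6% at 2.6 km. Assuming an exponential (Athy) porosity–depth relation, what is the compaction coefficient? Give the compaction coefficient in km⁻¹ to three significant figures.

0.601 km⁻¹

Athy: n(Z) = n₀ e^(−βZ) ⇒ n₁/n₂ = e^{β(Z₂−Z₁)} ⇒ β = ln(n₁/n₂)/(Z₂−Z₁)
β = ln(0.244/0.126) / (2.6 − 1.5) = ln(1.937) / 1.1 = 0.6609 / 1.1 = 0.6008 km⁻¹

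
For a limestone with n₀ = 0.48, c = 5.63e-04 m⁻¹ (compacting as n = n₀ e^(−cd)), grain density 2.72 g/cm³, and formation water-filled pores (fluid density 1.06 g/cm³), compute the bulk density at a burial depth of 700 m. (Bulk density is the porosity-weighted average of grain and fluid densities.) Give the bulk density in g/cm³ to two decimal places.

Working in km (1 km = 1000 m; c in km⁻¹ = c in m⁻¹ × 1000):
Porosity at depth: n = 0.48·exp(−0.563×0.7) = 0.48×0.6743 = 0.3237
Bulk density: ρ_b = (1−n)ρ_g + n·ρ_f = 0.6763×2.72 + 0.3237×1.06
       = 1.840 + 0.343 = 2.183 g/cm³

2.18 g/cm³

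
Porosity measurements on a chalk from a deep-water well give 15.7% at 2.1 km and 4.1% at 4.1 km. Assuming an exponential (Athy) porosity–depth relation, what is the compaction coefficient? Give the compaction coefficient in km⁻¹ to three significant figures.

0.671 km⁻¹

Athy: n(Z) = n₀ e^(−βZ) ⇒ n₁/n₂ = e^{β(Z₂−Z₁)} ⇒ β = ln(n₁/n₂)/(Z₂−Z₁)
β = ln(0.157/0.041) / (4.1 − 2.1) = ln(3.829) / 2 = 1.3427 / 2 = 0.6713 km⁻¹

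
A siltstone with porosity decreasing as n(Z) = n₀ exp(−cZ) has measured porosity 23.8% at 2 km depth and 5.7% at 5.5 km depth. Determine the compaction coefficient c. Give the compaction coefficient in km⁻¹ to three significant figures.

Athy: n(Z) = n₀ e^(−cZ) ⇒ n₁/n₂ = e^{c(Z₂−Z₁)} ⇒ c = ln(n₁/n₂)/(Z₂−Z₁)
c = ln(0.238/0.057) / (5.5 − 2) = ln(4.175) / 3.5 = 1.4292 / 3.5 = 0.4083 km⁻¹

0.408 km⁻¹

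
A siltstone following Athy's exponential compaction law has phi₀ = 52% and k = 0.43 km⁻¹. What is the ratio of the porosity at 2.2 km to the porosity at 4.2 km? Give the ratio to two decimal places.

phi(Z₁)/phi(Z₂) = e^(−k·Z₁)/e^(−k·Z₂) = e^{k(Z₂−Z₁)}
= exp(0.43 × 2) = exp(0.86) = 2.3632

2.36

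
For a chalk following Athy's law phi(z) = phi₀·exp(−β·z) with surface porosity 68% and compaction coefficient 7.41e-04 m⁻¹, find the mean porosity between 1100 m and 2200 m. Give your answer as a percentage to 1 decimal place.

20.6%

Working in km (1 km = 1000 m; β in km⁻¹ = β in m⁻¹ × 1000):
⟨phi⟩ = (1/(z₂−z₁)) ∫ phi₀ e^(−βz) dz = phi₀·(e^(−β·z₁) − e^(−β·z₂)) / (β·(z₂−z₁))
e^(−0.741×1.1) = 0.4426; e^(−0.741×2.2) = 0.1959
⟨phi⟩ = 0.68 × (0.4426 − 0.1959) / (0.741 × 1.1) = 0.68 × 0.3027 = 0.2058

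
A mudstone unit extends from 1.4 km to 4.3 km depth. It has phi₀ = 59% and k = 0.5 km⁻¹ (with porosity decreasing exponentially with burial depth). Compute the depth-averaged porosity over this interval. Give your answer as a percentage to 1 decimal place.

15.5%

⟨phi⟩ = (1/(z₂−z₁)) ∫ phi₀ e^(−kz) dz = phi₀·(e^(−k·z₁) − e^(−k·z₂)) / (k·(z₂−z₁))
e^(−0.5×1.4) = 0.4966; e^(−0.5×4.3) = 0.1165
⟨phi⟩ = 0.59 × (0.4966 − 0.1165) / (0.5 × 2.9) = 0.59 × 0.2621 = 0.1547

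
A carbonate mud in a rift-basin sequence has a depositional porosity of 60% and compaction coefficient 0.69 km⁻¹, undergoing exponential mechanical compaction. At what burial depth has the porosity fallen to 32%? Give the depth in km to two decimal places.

Invert Athy's law: z = ln(φ₀/φ) / c
z = ln(0.6/0.32) / 0.69 = ln(1.875) / 0.69 = 0.6286 / 0.69 = 0.911 km

0.91 km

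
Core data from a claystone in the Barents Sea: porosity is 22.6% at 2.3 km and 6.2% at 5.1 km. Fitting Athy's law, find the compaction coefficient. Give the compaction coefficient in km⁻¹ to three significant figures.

0.462 km⁻¹

Athy: φ(Z) = φ₀ e^(−cZ) ⇒ φ₁/φ₂ = e^{c(Z₂−Z₁)} ⇒ c = ln(φ₁/φ₂)/(Z₂−Z₁)
c = ln(0.226/0.062) / (5.1 − 2.3) = ln(3.645) / 2.8 = 1.2934 / 2.8 = 0.4619 km⁻¹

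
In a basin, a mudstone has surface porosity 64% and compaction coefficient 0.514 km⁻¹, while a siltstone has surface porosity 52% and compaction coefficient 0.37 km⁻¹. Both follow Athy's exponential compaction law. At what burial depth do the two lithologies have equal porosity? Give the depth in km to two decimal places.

1.44 km

Set phi₀ₐ e^(−cₐd) = phi₀ᵦ e^(−cᵦd) ⇒ ln(phi₀ₐ/phi₀ᵦ) = (cₐ − cᵦ)·d
d = ln(0.64/0.52) / (0.514 − 0.37) = 0.2076 / 0.144 = 1.442 km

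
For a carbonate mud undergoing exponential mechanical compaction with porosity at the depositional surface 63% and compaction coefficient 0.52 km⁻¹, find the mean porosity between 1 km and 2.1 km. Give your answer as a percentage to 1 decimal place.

28.5%

⟨n⟩ = (1/(Z₂−Z₁)) ∫ n₀ e^(−kZ) dZ = n₀·(e^(−k·Z₁) − e^(−k·Z₂)) / (k·(Z₂−Z₁))
e^(−0.52×1) = 0.5945; e^(−0.52×2.1) = 0.3355
⟨n⟩ = 0.63 × (0.5945 − 0.3355) / (0.52 × 1.1) = 0.63 × 0.4528 = 0.2852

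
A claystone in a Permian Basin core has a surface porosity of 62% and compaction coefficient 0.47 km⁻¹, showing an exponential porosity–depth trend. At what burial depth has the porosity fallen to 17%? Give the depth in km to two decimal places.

2.75 km

Invert Athy's law: z = ln(φ₀/φ) / c
z = ln(0.62/0.17) / 0.47 = ln(3.647) / 0.47 = 1.2939 / 0.47 = 2.753 km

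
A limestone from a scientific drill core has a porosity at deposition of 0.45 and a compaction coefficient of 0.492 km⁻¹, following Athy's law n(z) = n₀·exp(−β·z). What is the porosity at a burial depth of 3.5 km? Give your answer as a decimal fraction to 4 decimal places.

0.0804

n = n₀·exp(−β·z) = 0.45 × exp(−0.492 × 3.5) = 0.45 × exp(−1.722)
  = 0.45 × 0.1787 = 0.0804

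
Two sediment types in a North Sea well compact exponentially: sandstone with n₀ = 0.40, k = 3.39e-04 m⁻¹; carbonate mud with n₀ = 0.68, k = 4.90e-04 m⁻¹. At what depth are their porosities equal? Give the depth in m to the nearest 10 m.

3510 m

Working in km (1 km = 1000 m; k in km⁻¹ = k in m⁻¹ × 1000):
Set n₀ₐ e^(−kₐZ) = n₀ᵦ e^(−kᵦZ) ⇒ ln(n₀ₐ/n₀ᵦ) = (kₐ − kᵦ)·Z
Z = ln(0.4/0.68) / (0.339 − 0.49) = -0.5306 / -0.151 = 3.514 km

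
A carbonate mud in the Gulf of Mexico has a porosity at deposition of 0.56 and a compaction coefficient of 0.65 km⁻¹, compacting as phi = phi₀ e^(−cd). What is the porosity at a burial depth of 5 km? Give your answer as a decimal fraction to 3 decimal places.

phi = phi₀·exp(−c·d) = 0.56 × exp(−0.65 × 5) = 0.56 × exp(−3.25)
  = 0.56 × 0.0388 = 0.0217

0.022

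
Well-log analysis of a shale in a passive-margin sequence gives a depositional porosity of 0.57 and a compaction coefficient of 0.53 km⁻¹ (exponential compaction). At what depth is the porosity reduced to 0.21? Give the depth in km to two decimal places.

Invert Athy's law: Z = ln(φ₀/φ) / c
Z = ln(0.57/0.21) / 0.53 = ln(2.714) / 0.53 = 0.9985 / 0.53 = 1.884 km

1.88 km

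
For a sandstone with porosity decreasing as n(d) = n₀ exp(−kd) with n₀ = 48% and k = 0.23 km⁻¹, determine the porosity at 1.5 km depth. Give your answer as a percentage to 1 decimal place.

n = n₀·exp(−k·d) = 0.48 × exp(−0.23 × 1.5) = 0.48 × exp(−0.345)
  = 0.48 × 0.7082 = 0.3399

34.0%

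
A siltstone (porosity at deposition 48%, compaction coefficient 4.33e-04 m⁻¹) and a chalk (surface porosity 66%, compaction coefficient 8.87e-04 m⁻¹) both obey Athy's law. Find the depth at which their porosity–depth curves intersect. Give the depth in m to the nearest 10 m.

Working in km (1 km = 1000 m; c in km⁻¹ = c in m⁻¹ × 1000):
Set phi₀ₐ e^(−cₐz) = phi₀ᵦ e^(−cᵦz) ⇒ ln(phi₀ₐ/phi₀ᵦ) = (cₐ − cᵦ)·z
z = ln(0.48/0.66) / (0.433 − 0.887) = -0.3185 / -0.454 = 0.701 km

700 m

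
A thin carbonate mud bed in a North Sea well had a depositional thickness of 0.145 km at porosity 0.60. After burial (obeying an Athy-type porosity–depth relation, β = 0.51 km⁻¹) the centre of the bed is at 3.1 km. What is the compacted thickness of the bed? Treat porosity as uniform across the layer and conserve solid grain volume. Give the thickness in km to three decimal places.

0.066 km

Porosity at 3.1 km: phi = 0.6·exp(−0.51×3.1) = 0.1235
Solid-volume conservation: h(1−phi) = h₀(1−phi₀) ⇒ h = h₀·(1−phi₀)/(1−phi)
h = 0.145 × (1 − 0.6)/(1 − 0.1235) = 0.145 × 0.4563 = 0.0662 km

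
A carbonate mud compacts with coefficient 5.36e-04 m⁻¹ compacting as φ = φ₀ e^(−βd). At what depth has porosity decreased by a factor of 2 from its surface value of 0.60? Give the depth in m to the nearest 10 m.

1290 m

Working in km (1 km = 1000 m; β in km⁻¹ = β in m⁻¹ × 1000):
φ/φ₀ = 1/2 ⇒ exp(−β·d) = 1/2 ⇒ d = ln(2) / β
d = 0.6931 / 0.536 = 1.293 km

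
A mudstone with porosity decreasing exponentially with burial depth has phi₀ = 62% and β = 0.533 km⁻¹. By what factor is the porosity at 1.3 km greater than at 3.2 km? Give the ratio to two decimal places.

phi(d₁)/phi(d₂) = e^(−β·d₁)/e^(−β·d₂) = e^{β(d₂−d₁)}
= exp(0.533 × 1.9) = exp(1.013) = 2.7530

2.75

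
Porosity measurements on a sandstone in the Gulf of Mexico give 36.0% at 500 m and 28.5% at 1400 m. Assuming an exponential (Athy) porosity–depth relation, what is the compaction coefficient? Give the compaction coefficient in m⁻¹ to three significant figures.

0.000260 m⁻¹

Working in km (1 km = 1000 m; c in km⁻¹ = c in m⁻¹ × 1000):
Athy: phi(Z) = phi₀ e^(−cZ) ⇒ phi₁/phi₂ = e^{c(Z₂−Z₁)} ⇒ c = ln(phi₁/phi₂)/(Z₂−Z₁)
c = ln(0.36/0.285) / (1.4 − 0.5) = ln(1.263) / 0.9 = 0.2336 / 0.9 = 0.2596 km⁻¹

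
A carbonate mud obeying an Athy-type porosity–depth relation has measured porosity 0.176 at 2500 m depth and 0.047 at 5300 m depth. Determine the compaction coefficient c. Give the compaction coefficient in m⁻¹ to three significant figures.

0.000472 m⁻¹

Working in km (1 km = 1000 m; c in km⁻¹ = c in m⁻¹ × 1000):
Athy: phi(Z) = phi₀ e^(−cZ) ⇒ phi₁/phi₂ = e^{c(Z₂−Z₁)} ⇒ c = ln(phi₁/phi₂)/(Z₂−Z₁)
c = ln(0.176/0.047) / (5.3 − 2.5) = ln(3.745) / 2.8 = 1.3203 / 2.8 = 0.4715 km⁻¹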